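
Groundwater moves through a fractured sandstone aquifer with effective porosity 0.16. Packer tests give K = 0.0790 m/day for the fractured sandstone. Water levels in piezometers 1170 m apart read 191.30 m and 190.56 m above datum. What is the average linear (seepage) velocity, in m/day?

0.000312

Hydraulic gradient i = (191.30 − 190.56) / 1170 = 0.74 / 1170 = 0.0006325.
Darcy flux q = K · i = 0.07900 × 0.0006325 = 4.997e-05 m/day.
Seepage velocity v = q / n_e = 4.997e-05 / 0.16 = 0.0003123 m/day.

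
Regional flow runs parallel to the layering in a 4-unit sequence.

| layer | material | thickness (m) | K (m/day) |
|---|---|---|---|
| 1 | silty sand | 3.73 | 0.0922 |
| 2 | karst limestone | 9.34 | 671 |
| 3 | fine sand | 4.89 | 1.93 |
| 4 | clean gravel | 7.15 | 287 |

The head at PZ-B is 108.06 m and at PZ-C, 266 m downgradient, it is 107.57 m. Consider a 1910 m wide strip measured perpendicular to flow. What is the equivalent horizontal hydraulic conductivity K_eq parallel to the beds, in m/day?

Flow is parallel to layering, so each bed carries its own Darcy discharge and the transmissivities add.
Σ(K_i·b_i) = 0.0922×3.73 + 671×9.34 + 1.93×4.89 + 287×7.15 = 8329 m²/day.
Total thickness b = 25.11 m, so K_eq = Σ(K_i·b_i)/b = 331.7 m/day.

332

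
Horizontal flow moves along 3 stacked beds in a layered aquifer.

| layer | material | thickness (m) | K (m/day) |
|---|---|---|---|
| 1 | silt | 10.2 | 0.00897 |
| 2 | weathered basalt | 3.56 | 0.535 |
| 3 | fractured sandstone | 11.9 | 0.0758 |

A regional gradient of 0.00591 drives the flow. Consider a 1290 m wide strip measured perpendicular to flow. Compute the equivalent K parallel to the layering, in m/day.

0.113

Flow is parallel to layering, so each bed carries its own Darcy discharge and the transmissivities add.
Σ(K_i·b_i) = 0.00897×10.2 + 0.535×3.56 + 0.0758×11.9 = 2.898 m²/day.
Total thickness b = 25.66 m, so K_eq = Σ(K_i·b_i)/b = 0.1129 m/day.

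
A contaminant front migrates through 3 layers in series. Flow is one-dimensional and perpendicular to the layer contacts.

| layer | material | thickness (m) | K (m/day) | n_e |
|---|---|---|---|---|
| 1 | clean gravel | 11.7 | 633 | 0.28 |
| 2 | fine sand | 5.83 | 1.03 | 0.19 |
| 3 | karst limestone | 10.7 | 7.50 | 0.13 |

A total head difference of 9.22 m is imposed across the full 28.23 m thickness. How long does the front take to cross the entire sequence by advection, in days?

With flow normal to the layers, continuity requires the same specific discharge q through every layer.
Σ(b_i/K_i) = 11.7/633 + 5.83/1.03 + 10.7/7.50 = 7.105 d.
q = Δh / Σ(b_i/K_i) = 9.22 / 7.105 = 1.298 m/day.
In each layer the seepage velocity is v_i = q/n_i, so the layer transit time is t_i = b_i·n_i / q:
  layer 1 (clean gravel): t_1 = 11.7 × 0.28 / 1.298 = 2.525 d
  layer 2 (fine sand): t_2 = 5.83 × 0.19 / 1.298 = 0.8536 d
  layer 3 (karst limestone): t_3 = 10.7 × 0.13 / 1.298 = 1.072 d
Total t = Σ t_i = 4.450 days.

4.45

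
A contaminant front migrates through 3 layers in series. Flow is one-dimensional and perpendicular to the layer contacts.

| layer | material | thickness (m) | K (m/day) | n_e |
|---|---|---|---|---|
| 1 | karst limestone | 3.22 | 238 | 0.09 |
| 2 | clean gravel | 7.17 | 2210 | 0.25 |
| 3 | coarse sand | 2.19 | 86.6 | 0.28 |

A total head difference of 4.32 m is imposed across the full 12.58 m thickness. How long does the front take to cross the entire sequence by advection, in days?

With flow normal to the layers, continuity requires the same specific discharge q through every layer.
Σ(b_i/K_i) = 3.22/238 + 7.17/2210 + 2.19/86.6 = 0.04206 d.
q = Δh / Σ(b_i/K_i) = 4.32 / 0.04206 = 102.7 m/day.
In each layer the seepage velocity is v_i = q/n_i, so the layer transit time is t_i = b_i·n_i / q:
  layer 1 (karst limestone): t_1 = 3.22 × 0.09 / 102.7 = 0.002822 d
  layer 2 (clean gravel): t_2 = 7.17 × 0.25 / 102.7 = 0.01745 d
  layer 3 (coarse sand): t_3 = 2.19 × 0.28 / 102.7 = 0.005971 d
Total t = Σ t_i = 0.02625 days.

0.0262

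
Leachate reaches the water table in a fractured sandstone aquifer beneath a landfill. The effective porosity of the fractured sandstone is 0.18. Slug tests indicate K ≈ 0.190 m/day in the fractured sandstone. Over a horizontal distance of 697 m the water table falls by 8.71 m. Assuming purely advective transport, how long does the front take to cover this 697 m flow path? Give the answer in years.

145

Hydraulic gradient i = Δh / L = 8.71 / 697 = 0.01250.
Darcy flux q = K · i = 0.1900 × 0.01250 = 0.002374 m/day.
Seepage velocity v = q / n_e = 0.002374 / 0.18 = 0.01319 m/day.
Travel time t = L / v = 697 / 0.01319 = 52840 days = 144.7 years.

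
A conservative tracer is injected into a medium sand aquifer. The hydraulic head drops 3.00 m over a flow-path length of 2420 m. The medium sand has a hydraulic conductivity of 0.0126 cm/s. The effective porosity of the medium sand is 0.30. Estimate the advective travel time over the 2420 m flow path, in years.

Convert K: 0.0126 cm/s × 864 = 10.89 m/day.
Hydraulic gradient i = Δh / L = 3.00 / 2420 = 0.001240.
Darcy flux q = K · i = 10.89 × 0.001240 = 0.01350 m/day.
Seepage velocity v = q / n_e = 0.01350 / 0.30 = 0.04499 m/day.
Travel time t = L / v = 2420 / 0.04499 = 53796 days = 147.3 years.

147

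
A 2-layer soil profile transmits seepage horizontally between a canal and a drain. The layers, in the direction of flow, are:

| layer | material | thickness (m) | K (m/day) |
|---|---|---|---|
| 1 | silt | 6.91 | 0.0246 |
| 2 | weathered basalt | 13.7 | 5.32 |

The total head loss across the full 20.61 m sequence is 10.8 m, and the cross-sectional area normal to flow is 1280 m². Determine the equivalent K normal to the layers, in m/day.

Flow is perpendicular to layering, so the layers act in series and the equivalent K is the thickness-weighted harmonic mean.
Total thickness L = 6.91 + 13.7 = 20.61 m.
Σ(b_i/K_i) = 6.91/0.0246 + 13.7/5.32 = 283.5 d.
K_eq = L / Σ(b_i/K_i) = 20.61 / 283.5 = 0.07271 m/day.

0.0727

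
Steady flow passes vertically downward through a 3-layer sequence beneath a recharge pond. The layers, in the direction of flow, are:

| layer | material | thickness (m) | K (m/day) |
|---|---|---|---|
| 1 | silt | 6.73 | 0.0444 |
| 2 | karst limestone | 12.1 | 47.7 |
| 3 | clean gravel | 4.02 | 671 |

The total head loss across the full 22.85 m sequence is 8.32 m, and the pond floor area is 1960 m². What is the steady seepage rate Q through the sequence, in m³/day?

107

Flow is perpendicular to layering, so the layers act in series and the equivalent K is the thickness-weighted harmonic mean.
Total thickness L = 6.73 + 12.1 + 4.02 = 22.85 m.
Σ(b_i/K_i) = 6.73/0.0444 + 12.1/47.7 + 4.02/671 = 151.8 d.
K_eq = L / Σ(b_i/K_i) = 22.85 / 151.8 = 0.1505 m/day.
Q = K_eq · A · (Δh/L) = 0.1505 × 1960 × (8.32/22.85) = 107.4 m³/day.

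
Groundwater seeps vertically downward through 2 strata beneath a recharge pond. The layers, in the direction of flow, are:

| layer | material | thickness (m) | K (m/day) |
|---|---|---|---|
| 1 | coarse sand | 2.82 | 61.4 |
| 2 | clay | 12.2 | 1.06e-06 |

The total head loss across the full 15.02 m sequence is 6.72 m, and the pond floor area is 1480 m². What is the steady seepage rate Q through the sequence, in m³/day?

0.000864

Flow is perpendicular to layering, so the layers act in series and the equivalent K is the thickness-weighted harmonic mean.
Total thickness L = 2.82 + 12.2 = 15.02 m.
Σ(b_i/K_i) = 2.82/61.4 + 12.2/1.06e-06 = 1.151e+07 d.
K_eq = L / Σ(b_i/K_i) = 15.02 / 1.151e+07 = 1.305e-06 m/day.
Q = K_eq · A · (Δh/L) = 1.305e-06 × 1480 × (6.72/15.02) = 0.0008641 m³/day.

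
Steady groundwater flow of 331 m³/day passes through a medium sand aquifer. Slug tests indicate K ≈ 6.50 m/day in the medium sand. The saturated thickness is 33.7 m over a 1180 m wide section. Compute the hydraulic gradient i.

0.00128

Cross-sectional area A = 1180 × 33.7 = 39766 m².
From Q = K·A·i, i = Q / (K·A) = 331 / (6.500 × 39766) = 0.001281.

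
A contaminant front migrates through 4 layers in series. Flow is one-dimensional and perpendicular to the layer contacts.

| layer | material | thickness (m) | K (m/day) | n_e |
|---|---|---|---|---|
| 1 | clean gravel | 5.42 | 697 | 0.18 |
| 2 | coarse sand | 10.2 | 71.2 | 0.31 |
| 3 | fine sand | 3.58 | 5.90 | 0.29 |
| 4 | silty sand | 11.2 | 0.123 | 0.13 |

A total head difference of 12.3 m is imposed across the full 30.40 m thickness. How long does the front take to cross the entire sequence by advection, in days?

49.5

With flow normal to the layers, continuity requires the same specific discharge q through every layer.
Σ(b_i/K_i) = 5.42/697 + 10.2/71.2 + 3.58/5.90 + 11.2/0.123 = 91.81 d.
q = Δh / Σ(b_i/K_i) = 12.3 / 91.81 = 0.1340 m/day.
In each layer the seepage velocity is v_i = q/n_i, so the layer transit time is t_i = b_i·n_i / q:
  layer 1 (clean gravel): t_1 = 5.42 × 0.18 / 0.1340 = 7.282 d
  layer 2 (coarse sand): t_2 = 10.2 × 0.31 / 0.1340 = 23.60 d
  layer 3 (fine sand): t_3 = 3.58 × 0.29 / 0.1340 = 7.750 d
  layer 4 (silty sand): t_4 = 11.2 × 0.13 / 0.1340 = 10.87 d
Total t = Σ t_i = 49.50 days.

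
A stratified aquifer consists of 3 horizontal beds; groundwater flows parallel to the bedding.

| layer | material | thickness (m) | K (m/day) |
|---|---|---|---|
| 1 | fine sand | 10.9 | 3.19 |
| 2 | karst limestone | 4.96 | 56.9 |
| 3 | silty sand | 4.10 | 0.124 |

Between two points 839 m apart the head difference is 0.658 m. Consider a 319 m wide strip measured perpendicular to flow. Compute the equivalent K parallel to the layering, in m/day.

15.9

Flow is parallel to layering, so each bed carries its own Darcy discharge and the transmissivities add.
Σ(K_i·b_i) = 3.19×10.9 + 56.9×4.96 + 0.124×4.10 = 317.5 m²/day.
Total thickness b = 19.96 m, so K_eq = Σ(K_i·b_i)/b = 15.91 m/day.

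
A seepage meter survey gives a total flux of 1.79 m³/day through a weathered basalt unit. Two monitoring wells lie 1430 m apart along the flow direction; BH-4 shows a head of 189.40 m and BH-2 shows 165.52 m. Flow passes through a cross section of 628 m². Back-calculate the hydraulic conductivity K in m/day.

Hydraulic gradient i = (189.40 − 165.52) / 1430 = 23.88 / 1430 = 0.01670.
From Q = K·A·i, K = Q / (A·i) = 1.79 / (628.0 × 0.01670) = 0.1707 m/day.

0.171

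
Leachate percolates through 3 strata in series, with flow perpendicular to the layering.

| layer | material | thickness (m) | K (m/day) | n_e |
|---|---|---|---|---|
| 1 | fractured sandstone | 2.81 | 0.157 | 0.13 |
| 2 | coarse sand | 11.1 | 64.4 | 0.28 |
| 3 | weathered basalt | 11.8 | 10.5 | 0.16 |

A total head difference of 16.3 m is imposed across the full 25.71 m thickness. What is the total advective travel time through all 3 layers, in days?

With flow normal to the layers, continuity requires the same specific discharge q through every layer.
Σ(b_i/K_i) = 2.81/0.157 + 11.1/64.4 + 11.8/10.5 = 19.19 d.
q = Δh / Σ(b_i/K_i) = 16.3 / 19.19 = 0.8492 m/day.
In each layer the seepage velocity is v_i = q/n_i, so the layer transit time is t_i = b_i·n_i / q:
  layer 1 (fractured sandstone): t_1 = 2.81 × 0.13 / 0.8492 = 0.4302 d
  layer 2 (coarse sand): t_2 = 11.1 × 0.28 / 0.8492 = 3.660 d
  layer 3 (weathered basalt): t_3 = 11.8 × 0.16 / 0.8492 = 2.223 d
Total t = Σ t_i = 6.313 days.

6.31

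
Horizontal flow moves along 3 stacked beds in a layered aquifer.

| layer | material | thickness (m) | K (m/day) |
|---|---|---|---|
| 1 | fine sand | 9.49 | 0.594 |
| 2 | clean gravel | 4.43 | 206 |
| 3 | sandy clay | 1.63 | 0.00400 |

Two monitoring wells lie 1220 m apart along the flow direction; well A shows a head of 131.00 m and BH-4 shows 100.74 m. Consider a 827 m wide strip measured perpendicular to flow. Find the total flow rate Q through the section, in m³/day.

18800

Flow is parallel to layering, so each bed carries its own Darcy discharge and the transmissivities add.
Σ(K_i·b_i) = 0.594×9.49 + 206×4.43 + 0.00400×1.63 = 918.2 m²/day.
Hydraulic gradient i = (131.00 − 100.74) / 1220 = 30.26 / 1220 = 0.02480.
Q = Σ(K_i·b_i) · W · i = 918.2 × 827 × 0.02480 = 18835 m³/day.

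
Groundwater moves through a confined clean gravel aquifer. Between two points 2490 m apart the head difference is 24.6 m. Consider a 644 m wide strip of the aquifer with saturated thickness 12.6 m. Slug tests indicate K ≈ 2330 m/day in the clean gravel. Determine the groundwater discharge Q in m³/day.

Cross-sectional area A = 644 × 12.6 = 8114 m².
Hydraulic gradient i = Δh / L = 24.6 / 2490 = 0.009880.
Darcy's law: Q = K · A · i = 2330 × 8114 × 0.009880 = 1.868e+05 m³/day.

187000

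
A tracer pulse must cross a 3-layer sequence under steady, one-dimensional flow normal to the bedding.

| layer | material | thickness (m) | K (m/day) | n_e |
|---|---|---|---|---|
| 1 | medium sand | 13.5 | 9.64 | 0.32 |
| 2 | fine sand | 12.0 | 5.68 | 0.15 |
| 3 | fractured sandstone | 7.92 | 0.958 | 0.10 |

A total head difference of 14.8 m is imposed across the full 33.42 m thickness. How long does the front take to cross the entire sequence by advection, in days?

5.50

With flow normal to the layers, continuity requires the same specific discharge q through every layer.
Σ(b_i/K_i) = 13.5/9.64 + 12.0/5.68 + 7.92/0.958 = 11.78 d.
q = Δh / Σ(b_i/K_i) = 14.8 / 11.78 = 1.256 m/day.
In each layer the seepage velocity is v_i = q/n_i, so the layer transit time is t_i = b_i·n_i / q:
  layer 1 (medium sand): t_1 = 13.5 × 0.32 / 1.256 = 3.439 d
  layer 2 (fine sand): t_2 = 12.0 × 0.15 / 1.256 = 1.433 d
  layer 3 (fractured sandstone): t_3 = 7.92 × 0.10 / 1.256 = 0.6304 d
Total t = Σ t_i = 5.502 days.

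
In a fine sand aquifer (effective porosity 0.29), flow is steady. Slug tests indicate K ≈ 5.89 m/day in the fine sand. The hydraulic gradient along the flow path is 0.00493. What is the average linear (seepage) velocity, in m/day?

Hydraulic gradient i = 0.00493.
Darcy flux q = K · i = 5.890 × 0.004930 = 0.02904 m/day.
Seepage velocity v = q / n_e = 0.02904 / 0.29 = 0.1001 m/day.

0.100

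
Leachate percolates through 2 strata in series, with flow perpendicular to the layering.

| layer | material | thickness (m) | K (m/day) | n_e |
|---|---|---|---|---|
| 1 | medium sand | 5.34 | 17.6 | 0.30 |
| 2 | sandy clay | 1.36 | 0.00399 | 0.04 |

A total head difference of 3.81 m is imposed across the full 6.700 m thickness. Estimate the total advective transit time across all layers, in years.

With flow normal to the layers, continuity requires the same specific discharge q through every layer.
Σ(b_i/K_i) = 5.34/17.6 + 1.36/0.00399 = 341.2 d.
q = Δh / Σ(b_i/K_i) = 3.81 / 341.2 = 0.01117 m/day.
In each layer the seepage velocity is v_i = q/n_i, so the layer transit time is t_i = b_i·n_i / q:
  layer 1 (medium sand): t_1 = 5.34 × 0.30 / 0.01117 = 143.4 d
  layer 2 (sandy clay): t_2 = 1.36 × 0.04 / 0.01117 = 4.871 d
Total t = Σ t_i = 148.3 days = 0.4061 years.

0.406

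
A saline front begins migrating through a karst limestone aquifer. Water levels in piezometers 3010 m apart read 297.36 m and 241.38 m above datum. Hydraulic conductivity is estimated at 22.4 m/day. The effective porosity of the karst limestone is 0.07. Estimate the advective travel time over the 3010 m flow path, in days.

Hydraulic gradient i = (297.36 − 241.38) / 3010 = 55.98 / 3010 = 0.01860.
Darcy flux q = K · i = 22.40 × 0.01860 = 0.4166 m/day.
Seepage velocity v = q / n_e = 0.4166 / 0.07 = 5.951 m/day.
Travel time t = L / v = 3010 / 5.951 = 505.8 days.

506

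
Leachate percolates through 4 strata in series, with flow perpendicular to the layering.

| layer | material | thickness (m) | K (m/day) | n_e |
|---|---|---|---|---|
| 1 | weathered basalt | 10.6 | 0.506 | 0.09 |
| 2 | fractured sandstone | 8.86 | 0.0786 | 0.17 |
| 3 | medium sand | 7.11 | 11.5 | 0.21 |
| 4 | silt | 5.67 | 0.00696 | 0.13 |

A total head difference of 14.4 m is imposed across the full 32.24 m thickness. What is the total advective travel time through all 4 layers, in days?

309

With flow normal to the layers, continuity requires the same specific discharge q through every layer.
Σ(b_i/K_i) = 10.6/0.506 + 8.86/0.0786 + 7.11/11.5 + 5.67/0.00696 = 948.9 d.
q = Δh / Σ(b_i/K_i) = 14.4 / 948.9 = 0.01517 m/day.
In each layer the seepage velocity is v_i = q/n_i, so the layer transit time is t_i = b_i·n_i / q:
  layer 1 (weathered basalt): t_1 = 10.6 × 0.09 / 0.01517 = 62.87 d
  layer 2 (fractured sandstone): t_2 = 8.86 × 0.17 / 0.01517 = 99.26 d
  layer 3 (medium sand): t_3 = 7.11 × 0.21 / 0.01517 = 98.39 d
  layer 4 (silt): t_4 = 5.67 × 0.13 / 0.01517 = 48.57 d
Total t = Σ t_i = 309.1 days.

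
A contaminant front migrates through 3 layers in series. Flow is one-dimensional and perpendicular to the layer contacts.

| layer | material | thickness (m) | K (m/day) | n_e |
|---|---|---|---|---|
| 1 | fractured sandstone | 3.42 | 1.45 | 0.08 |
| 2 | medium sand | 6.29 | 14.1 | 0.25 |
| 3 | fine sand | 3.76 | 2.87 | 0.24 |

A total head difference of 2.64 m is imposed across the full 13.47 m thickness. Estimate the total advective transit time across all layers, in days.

4.28

With flow normal to the layers, continuity requires the same specific discharge q through every layer.
Σ(b_i/K_i) = 3.42/1.45 + 6.29/14.1 + 3.76/2.87 = 4.115 d.
q = Δh / Σ(b_i/K_i) = 2.64 / 4.115 = 0.6416 m/day.
In each layer the seepage velocity is v_i = q/n_i, so the layer transit time is t_i = b_i·n_i / q:
  layer 1 (fractured sandstone): t_1 = 3.42 × 0.08 / 0.6416 = 0.4264 d
  layer 2 (medium sand): t_2 = 6.29 × 0.25 / 0.6416 = 2.451 d
  layer 3 (fine sand): t_3 = 3.76 × 0.24 / 0.6416 = 1.407 d
Total t = Σ t_i = 4.284 days.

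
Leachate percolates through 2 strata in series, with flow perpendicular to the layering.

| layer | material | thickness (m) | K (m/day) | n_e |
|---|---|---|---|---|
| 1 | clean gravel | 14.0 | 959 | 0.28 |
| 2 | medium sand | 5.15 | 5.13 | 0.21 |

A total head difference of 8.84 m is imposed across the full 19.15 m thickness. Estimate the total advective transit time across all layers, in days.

0.576

With flow normal to the layers, continuity requires the same specific discharge q through every layer.
Σ(b_i/K_i) = 14.0/959 + 5.15/5.13 = 1.018 d.
q = Δh / Σ(b_i/K_i) = 8.84 / 1.018 = 8.679 m/day.
In each layer the seepage velocity is v_i = q/n_i, so the layer transit time is t_i = b_i·n_i / q:
  layer 1 (clean gravel): t_1 = 14.0 × 0.28 / 8.679 = 0.4516 d
  layer 2 (medium sand): t_2 = 5.15 × 0.21 / 8.679 = 0.1246 d
Total t = Σ t_i = 0.5762 days.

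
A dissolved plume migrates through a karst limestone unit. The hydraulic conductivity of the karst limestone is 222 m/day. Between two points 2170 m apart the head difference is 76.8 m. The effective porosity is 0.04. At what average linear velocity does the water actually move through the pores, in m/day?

196

Hydraulic gradient i = Δh / L = 76.8 / 2170 = 0.03539.
Darcy flux q = K · i = 222.0 × 0.03539 = 7.857 m/day.
Seepage velocity v = q / n_e = 7.857 / 0.04 = 196.4 m/day.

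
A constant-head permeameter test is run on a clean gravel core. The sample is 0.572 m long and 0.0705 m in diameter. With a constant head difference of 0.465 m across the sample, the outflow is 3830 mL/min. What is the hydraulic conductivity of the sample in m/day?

1740

Cross-sectional area A = π·(d/2)² = π × (0.0705/2)² = 0.003904 m².
Convert discharge: 3830 mL/min = 6.383e-05 m³/s.
Darcy's law rearranged: K = Q·L / (A·Δh) = 6.383e-05 × 0.572 / (0.003904 × 0.465) = 0.02012 m/s = 1738 m/day.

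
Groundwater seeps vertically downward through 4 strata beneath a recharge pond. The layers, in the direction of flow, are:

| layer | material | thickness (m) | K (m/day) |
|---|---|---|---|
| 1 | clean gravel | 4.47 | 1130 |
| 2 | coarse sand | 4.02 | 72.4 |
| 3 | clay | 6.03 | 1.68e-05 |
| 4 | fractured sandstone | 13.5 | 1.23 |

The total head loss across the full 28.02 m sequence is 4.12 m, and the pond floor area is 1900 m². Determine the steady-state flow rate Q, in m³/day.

0.0218

Flow is perpendicular to layering, so the layers act in series and the equivalent K is the thickness-weighted harmonic mean.
Total thickness L = 4.47 + 4.02 + 6.03 + 13.5 = 28.02 m.
Σ(b_i/K_i) = 4.47/1130 + 4.02/72.4 + 6.03/1.68e-05 + 13.5/1.23 = 3.589e+05 d.
K_eq = L / Σ(b_i/K_i) = 28.02 / 3.589e+05 = 7.806e-05 m/day.
Q = K_eq · A · (Δh/L) = 7.806e-05 × 1900 × (4.12/28.02) = 0.02181 m³/day.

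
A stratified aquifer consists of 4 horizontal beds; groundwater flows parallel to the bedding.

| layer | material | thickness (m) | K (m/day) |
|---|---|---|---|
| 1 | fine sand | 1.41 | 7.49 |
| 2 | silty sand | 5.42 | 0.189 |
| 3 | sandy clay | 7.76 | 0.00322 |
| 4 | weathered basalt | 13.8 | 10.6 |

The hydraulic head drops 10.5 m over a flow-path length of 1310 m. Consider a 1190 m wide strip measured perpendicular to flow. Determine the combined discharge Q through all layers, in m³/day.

Flow is parallel to layering, so each bed carries its own Darcy discharge and the transmissivities add.
Σ(K_i·b_i) = 7.49×1.41 + 0.189×5.42 + 0.00322×7.76 + 10.6×13.8 = 157.9 m²/day.
Hydraulic gradient i = Δh / L = 10.5 / 1310 = 0.008015.
Q = Σ(K_i·b_i) · W · i = 157.9 × 1190 × 0.008015 = 1506 m³/day.

1510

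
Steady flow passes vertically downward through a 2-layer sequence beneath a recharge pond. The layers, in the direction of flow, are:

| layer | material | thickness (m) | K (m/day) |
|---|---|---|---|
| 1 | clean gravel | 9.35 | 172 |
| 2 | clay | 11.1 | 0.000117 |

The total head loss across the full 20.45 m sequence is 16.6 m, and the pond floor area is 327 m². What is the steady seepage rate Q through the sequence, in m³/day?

Flow is perpendicular to layering, so the layers act in series and the equivalent K is the thickness-weighted harmonic mean.
Total thickness L = 9.35 + 11.1 = 20.45 m.
Σ(b_i/K_i) = 9.35/172 + 11.1/0.000117 = 94872 d.
K_eq = L / Σ(b_i/K_i) = 20.45 / 94872 = 0.0002156 m/day.
Q = K_eq · A · (Δh/L) = 0.0002156 × 327 × (16.6/20.45) = 0.05722 m³/day.

0.0572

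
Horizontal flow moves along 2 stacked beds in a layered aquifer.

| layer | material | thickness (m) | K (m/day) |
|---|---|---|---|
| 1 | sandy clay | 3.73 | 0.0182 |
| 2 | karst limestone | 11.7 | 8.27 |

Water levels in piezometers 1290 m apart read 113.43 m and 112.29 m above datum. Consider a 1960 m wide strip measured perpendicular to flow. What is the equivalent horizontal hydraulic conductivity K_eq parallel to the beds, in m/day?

Flow is parallel to layering, so each bed carries its own Darcy discharge and the transmissivities add.
Σ(K_i·b_i) = 0.0182×3.73 + 8.27×11.7 = 96.83 m²/day.
Total thickness b = 15.43 m, so K_eq = Σ(K_i·b_i)/b = 6.275 m/day.

6.28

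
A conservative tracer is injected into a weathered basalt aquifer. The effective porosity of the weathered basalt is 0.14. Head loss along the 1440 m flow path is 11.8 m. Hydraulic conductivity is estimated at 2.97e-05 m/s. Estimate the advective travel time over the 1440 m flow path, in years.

26.2

Convert K: 2.97e-05 m/s × 86400 = 2.566 m/day.
Hydraulic gradient i = Δh / L = 11.8 / 1440 = 0.008194.
Darcy flux q = K · i = 2.566 × 0.008194 = 0.02103 m/day.
Seepage velocity v = q / n_e = 0.02103 / 0.14 = 0.1502 m/day.
Travel time t = L / v = 1440 / 0.1502 = 9587 days = 26.25 years.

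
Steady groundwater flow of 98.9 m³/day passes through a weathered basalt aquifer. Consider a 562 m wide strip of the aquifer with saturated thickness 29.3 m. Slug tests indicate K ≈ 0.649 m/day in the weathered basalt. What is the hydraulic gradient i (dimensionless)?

0.00925

Cross-sectional area A = 562 × 29.3 = 16467 m².
From Q = K·A·i, i = Q / (K·A) = 98.9 / (0.6490 × 16467) = 0.009254.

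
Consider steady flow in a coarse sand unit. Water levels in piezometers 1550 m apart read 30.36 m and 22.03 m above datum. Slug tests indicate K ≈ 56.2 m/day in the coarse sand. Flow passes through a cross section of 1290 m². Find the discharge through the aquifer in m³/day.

Hydraulic gradient i = (30.36 − 22.03) / 1550 = 8.33 / 1550 = 0.005374.
Darcy's law: Q = K · A · i = 56.20 × 1290 × 0.005374 = 389.6 m³/day.

390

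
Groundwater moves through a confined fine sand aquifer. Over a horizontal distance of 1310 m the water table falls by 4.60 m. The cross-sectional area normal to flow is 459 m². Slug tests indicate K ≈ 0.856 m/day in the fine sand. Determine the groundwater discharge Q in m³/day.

1.38

Hydraulic gradient i = Δh / L = 4.60 / 1310 = 0.003511.
Darcy's law: Q = K · A · i = 0.8560 × 459.0 × 0.003511 = 1.380 m³/day.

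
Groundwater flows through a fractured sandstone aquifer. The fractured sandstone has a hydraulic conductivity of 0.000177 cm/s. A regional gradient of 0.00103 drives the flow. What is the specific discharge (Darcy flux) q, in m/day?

Convert K: 0.000177 cm/s × 864 = 0.1529 m/day.
Hydraulic gradient i = 0.00103.
Specific discharge q = K · i = 0.1529 × 0.001030 = 0.0001575 m/day.

0.000158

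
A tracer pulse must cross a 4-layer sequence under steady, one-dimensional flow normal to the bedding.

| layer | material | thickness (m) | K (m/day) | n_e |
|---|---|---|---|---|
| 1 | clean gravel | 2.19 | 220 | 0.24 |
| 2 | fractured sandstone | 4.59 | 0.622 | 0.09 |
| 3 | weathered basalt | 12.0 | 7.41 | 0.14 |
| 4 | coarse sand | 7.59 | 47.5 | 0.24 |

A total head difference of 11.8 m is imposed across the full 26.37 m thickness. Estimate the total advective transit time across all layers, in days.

3.45

With flow normal to the layers, continuity requires the same specific discharge q through every layer.
Σ(b_i/K_i) = 2.19/220 + 4.59/0.622 + 12.0/7.41 + 7.59/47.5 = 9.169 d.
q = Δh / Σ(b_i/K_i) = 11.8 / 9.169 = 1.287 m/day.
In each layer the seepage velocity is v_i = q/n_i, so the layer transit time is t_i = b_i·n_i / q:
  layer 1 (clean gravel): t_1 = 2.19 × 0.24 / 1.287 = 0.4084 d
  layer 2 (fractured sandstone): t_2 = 4.59 × 0.09 / 1.287 = 0.3210 d
  layer 3 (weathered basalt): t_3 = 12.0 × 0.14 / 1.287 = 1.305 d
  layer 4 (coarse sand): t_4 = 7.59 × 0.24 / 1.287 = 1.415 d
Total t = Σ t_i = 3.450 days.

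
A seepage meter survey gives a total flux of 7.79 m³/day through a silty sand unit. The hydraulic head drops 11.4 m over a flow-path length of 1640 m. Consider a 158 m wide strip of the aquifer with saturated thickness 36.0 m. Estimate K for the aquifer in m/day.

0.197

Cross-sectional area A = 158 × 36.0 = 5688 m².
Hydraulic gradient i = Δh / L = 11.4 / 1640 = 0.006951.
From Q = K·A·i, K = Q / (A·i) = 7.79 / (5688 × 0.006951) = 0.1970 m/day.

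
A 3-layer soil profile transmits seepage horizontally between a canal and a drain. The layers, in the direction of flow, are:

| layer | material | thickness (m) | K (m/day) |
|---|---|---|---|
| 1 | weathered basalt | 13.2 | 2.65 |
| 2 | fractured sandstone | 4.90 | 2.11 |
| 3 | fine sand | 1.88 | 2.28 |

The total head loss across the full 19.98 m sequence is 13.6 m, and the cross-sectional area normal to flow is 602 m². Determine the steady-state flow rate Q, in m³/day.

1010

Flow is perpendicular to layering, so the layers act in series and the equivalent K is the thickness-weighted harmonic mean.
Total thickness L = 13.2 + 4.90 + 1.88 = 19.98 m.
Σ(b_i/K_i) = 13.2/2.65 + 4.90/2.11 + 1.88/2.28 = 8.128 d.
K_eq = L / Σ(b_i/K_i) = 19.98 / 8.128 = 2.458 m/day.
Q = K_eq · A · (Δh/L) = 2.458 × 602 × (13.6/19.98) = 1007 m³/day.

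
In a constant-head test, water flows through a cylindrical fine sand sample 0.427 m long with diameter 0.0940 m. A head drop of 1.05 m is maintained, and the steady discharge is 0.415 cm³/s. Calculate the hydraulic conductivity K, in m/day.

2.10

Cross-sectional area A = π·(d/2)² = π × (0.0940/2)² = 0.006940 m².
Convert discharge: 0.415 cm³/s = 4.150e-07 m³/s.
Darcy's law rearranged: K = Q·L / (A·Δh) = 4.150e-07 × 0.427 / (0.006940 × 1.05) = 2.432e-05 m/s = 2.101 m/day.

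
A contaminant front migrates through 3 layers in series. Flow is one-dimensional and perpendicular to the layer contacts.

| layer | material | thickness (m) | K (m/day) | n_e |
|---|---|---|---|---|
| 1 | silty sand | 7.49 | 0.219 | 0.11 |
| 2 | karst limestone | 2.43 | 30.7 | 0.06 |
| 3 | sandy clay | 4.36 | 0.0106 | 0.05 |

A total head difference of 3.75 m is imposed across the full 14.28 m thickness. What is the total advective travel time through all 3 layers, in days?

With flow normal to the layers, continuity requires the same specific discharge q through every layer.
Σ(b_i/K_i) = 7.49/0.219 + 2.43/30.7 + 4.36/0.0106 = 445.6 d.
q = Δh / Σ(b_i/K_i) = 3.75 / 445.6 = 0.008416 m/day.
In each layer the seepage velocity is v_i = q/n_i, so the layer transit time is t_i = b_i·n_i / q:
  layer 1 (silty sand): t_1 = 7.49 × 0.11 / 0.008416 = 97.90 d
  layer 2 (karst limestone): t_2 = 2.43 × 0.06 / 0.008416 = 17.32 d
  layer 3 (sandy clay): t_3 = 4.36 × 0.05 / 0.008416 = 25.90 d
Total t = Σ t_i = 141.1 days.

141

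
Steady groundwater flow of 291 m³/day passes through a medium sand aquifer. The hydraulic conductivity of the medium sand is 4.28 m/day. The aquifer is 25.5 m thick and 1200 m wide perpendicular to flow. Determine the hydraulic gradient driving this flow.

0.00222

Cross-sectional area A = 1200 × 25.5 = 30600 m².
From Q = K·A·i, i = Q / (K·A) = 291 / (4.280 × 30600) = 0.002222.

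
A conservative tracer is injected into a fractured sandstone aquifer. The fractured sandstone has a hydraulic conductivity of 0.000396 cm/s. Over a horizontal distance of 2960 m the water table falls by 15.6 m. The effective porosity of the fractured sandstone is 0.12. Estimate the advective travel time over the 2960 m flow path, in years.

Convert K: 0.000396 cm/s × 864 = 0.3421 m/day.
Hydraulic gradient i = Δh / L = 15.6 / 2960 = 0.005270.
Darcy flux q = K · i = 0.3421 × 0.005270 = 0.001803 m/day.
Seepage velocity v = q / n_e = 0.001803 / 0.12 = 0.01503 m/day.
Travel time t = L / v = 2960 / 0.01503 = 1.970e+05 days = 539.3 years.

539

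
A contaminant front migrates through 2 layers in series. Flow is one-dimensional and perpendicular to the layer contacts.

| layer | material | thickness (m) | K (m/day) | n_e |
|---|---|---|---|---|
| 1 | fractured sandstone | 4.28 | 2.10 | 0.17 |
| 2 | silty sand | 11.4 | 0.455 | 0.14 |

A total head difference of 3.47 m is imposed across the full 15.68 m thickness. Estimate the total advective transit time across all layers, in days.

18.1

With flow normal to the layers, continuity requires the same specific discharge q through every layer.
Σ(b_i/K_i) = 4.28/2.10 + 11.4/0.455 = 27.09 d.
q = Δh / Σ(b_i/K_i) = 3.47 / 27.09 = 0.1281 m/day.
In each layer the seepage velocity is v_i = q/n_i, so the layer transit time is t_i = b_i·n_i / q:
  layer 1 (fractured sandstone): t_1 = 4.28 × 0.17 / 0.1281 = 5.681 d
  layer 2 (silty sand): t_2 = 11.4 × 0.14 / 0.1281 = 12.46 d
Total t = Σ t_i = 18.14 days.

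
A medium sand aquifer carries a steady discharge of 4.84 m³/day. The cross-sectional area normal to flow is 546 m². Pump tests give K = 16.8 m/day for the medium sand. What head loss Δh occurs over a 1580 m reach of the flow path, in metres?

From Q = K·A·i, i = Q / (K·A) = 4.84 / (16.80 × 546.0) = 0.0005276.
Head loss Δh = i · L = 0.0005276 × 1580 = 0.8337 m.

0.834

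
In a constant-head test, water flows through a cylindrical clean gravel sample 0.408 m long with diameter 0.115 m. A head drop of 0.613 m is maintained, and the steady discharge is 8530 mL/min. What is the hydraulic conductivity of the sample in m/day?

Cross-sectional area A = π·(d/2)² = π × (0.115/2)² = 0.01039 m².
Convert discharge: 8530 mL/min = 0.0001422 m³/s.
Darcy's law rearranged: K = Q·L / (A·Δh) = 0.0001422 × 0.408 / (0.01039 × 0.613) = 0.009110 m/s = 787.1 m/day.

787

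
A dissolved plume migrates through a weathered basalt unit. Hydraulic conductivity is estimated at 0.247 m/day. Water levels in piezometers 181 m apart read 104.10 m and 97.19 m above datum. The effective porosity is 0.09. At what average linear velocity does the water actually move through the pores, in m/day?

Hydraulic gradient i = (104.10 − 97.19) / 181 = 6.91 / 181 = 0.03818.
Darcy flux q = K · i = 0.2470 × 0.03818 = 0.009430 m/day.
Seepage velocity v = q / n_e = 0.009430 / 0.09 = 0.1048 m/day.

0.105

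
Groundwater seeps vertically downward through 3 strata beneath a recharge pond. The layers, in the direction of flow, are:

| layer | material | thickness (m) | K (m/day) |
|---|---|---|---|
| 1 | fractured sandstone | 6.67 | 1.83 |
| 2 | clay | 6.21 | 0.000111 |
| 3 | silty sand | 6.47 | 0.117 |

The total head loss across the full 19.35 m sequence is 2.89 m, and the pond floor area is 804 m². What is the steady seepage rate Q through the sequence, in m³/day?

Flow is perpendicular to layering, so the layers act in series and the equivalent K is the thickness-weighted harmonic mean.
Total thickness L = 6.67 + 6.21 + 6.47 = 19.35 m.
Σ(b_i/K_i) = 6.67/1.83 + 6.21/0.000111 + 6.47/0.117 = 56005 d.
K_eq = L / Σ(b_i/K_i) = 19.35 / 56005 = 0.0003455 m/day.
Q = K_eq · A · (Δh/L) = 0.0003455 × 804 × (2.89/19.35) = 0.04149 m³/day.

0.0415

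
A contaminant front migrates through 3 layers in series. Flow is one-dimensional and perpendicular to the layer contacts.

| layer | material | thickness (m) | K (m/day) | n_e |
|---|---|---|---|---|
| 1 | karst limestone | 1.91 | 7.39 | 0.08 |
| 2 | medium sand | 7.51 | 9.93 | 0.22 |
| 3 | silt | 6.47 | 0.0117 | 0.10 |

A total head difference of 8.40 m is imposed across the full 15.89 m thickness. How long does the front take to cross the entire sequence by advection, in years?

With flow normal to the layers, continuity requires the same specific discharge q through every layer.
Σ(b_i/K_i) = 1.91/7.39 + 7.51/9.93 + 6.47/0.0117 = 554.0 d.
q = Δh / Σ(b_i/K_i) = 8.40 / 554.0 = 0.01516 m/day.
In each layer the seepage velocity is v_i = q/n_i, so the layer transit time is t_i = b_i·n_i / q:
  layer 1 (karst limestone): t_1 = 1.91 × 0.08 / 0.01516 = 10.08 d
  layer 2 (medium sand): t_2 = 7.51 × 0.22 / 0.01516 = 109.0 d
  layer 3 (silt): t_3 = 6.47 × 0.10 / 0.01516 = 42.67 d
Total t = Σ t_i = 161.7 days = 0.4428 years.

0.443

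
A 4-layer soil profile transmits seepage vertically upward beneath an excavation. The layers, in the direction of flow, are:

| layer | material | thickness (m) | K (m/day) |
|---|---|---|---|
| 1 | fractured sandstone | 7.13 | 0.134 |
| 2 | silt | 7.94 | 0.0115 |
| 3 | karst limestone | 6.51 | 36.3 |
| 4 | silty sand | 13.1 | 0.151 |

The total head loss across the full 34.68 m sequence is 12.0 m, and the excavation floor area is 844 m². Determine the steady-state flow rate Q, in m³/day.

Flow is perpendicular to layering, so the layers act in series and the equivalent K is the thickness-weighted harmonic mean.
Total thickness L = 7.13 + 7.94 + 6.51 + 13.1 = 34.68 m.
Σ(b_i/K_i) = 7.13/0.134 + 7.94/0.0115 + 6.51/36.3 + 13.1/0.151 = 830.6 d.
K_eq = L / Σ(b_i/K_i) = 34.68 / 830.6 = 0.04175 m/day.
Q = K_eq · A · (Δh/L) = 0.04175 × 844 × (12.0/34.68) = 12.19 m³/day.

12.2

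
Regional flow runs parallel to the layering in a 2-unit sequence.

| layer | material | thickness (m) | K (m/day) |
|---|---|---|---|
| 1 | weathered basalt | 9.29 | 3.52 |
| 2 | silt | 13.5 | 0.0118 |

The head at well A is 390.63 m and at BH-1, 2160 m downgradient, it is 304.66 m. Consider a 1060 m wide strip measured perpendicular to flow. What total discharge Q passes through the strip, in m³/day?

Flow is parallel to layering, so each bed carries its own Darcy discharge and the transmissivities add.
Σ(K_i·b_i) = 3.52×9.29 + 0.0118×13.5 = 32.86 m²/day.
Hydraulic gradient i = (390.63 − 304.66) / 2160 = 85.97 / 2160 = 0.03980.
Q = Σ(K_i·b_i) · W · i = 32.86 × 1060 × 0.03980 = 1386 m³/day.

1390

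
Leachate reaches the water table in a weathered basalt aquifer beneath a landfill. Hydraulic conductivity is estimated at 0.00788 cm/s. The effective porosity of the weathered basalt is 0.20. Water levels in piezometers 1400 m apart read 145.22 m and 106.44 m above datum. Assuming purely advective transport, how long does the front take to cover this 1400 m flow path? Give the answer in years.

Convert K: 0.00788 cm/s × 864 = 6.808 m/day.
Hydraulic gradient i = (145.22 − 106.44) / 1400 = 38.78 / 1400 = 0.02770.
Darcy flux q = K · i = 6.808 × 0.02770 = 0.1886 m/day.
Seepage velocity v = q / n_e = 0.1886 / 0.20 = 0.9430 m/day.
Travel time t = L / v = 1400 / 0.9430 = 1485 days = 4.065 years.

4.06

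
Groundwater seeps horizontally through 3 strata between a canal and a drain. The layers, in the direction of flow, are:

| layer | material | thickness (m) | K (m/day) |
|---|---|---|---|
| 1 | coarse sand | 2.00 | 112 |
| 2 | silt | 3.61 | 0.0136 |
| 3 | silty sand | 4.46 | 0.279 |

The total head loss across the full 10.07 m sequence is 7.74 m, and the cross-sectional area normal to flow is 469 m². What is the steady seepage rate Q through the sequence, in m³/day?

12.9

Flow is perpendicular to layering, so the layers act in series and the equivalent K is the thickness-weighted harmonic mean.
Total thickness L = 2.00 + 3.61 + 4.46 = 10.07 m.
Σ(b_i/K_i) = 2.00/112 + 3.61/0.0136 + 4.46/0.279 = 281.4 d.
K_eq = L / Σ(b_i/K_i) = 10.07 / 281.4 = 0.03578 m/day.
Q = K_eq · A · (Δh/L) = 0.03578 × 469 × (7.74/10.07) = 12.90 m³/day.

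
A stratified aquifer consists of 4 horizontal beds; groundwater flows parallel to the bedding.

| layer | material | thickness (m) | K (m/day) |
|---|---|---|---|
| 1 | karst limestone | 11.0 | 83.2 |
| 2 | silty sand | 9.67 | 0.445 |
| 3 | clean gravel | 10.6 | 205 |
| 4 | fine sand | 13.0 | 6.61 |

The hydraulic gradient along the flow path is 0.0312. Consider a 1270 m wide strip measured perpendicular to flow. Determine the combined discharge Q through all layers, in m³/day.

Flow is parallel to layering, so each bed carries its own Darcy discharge and the transmissivities add.
Σ(K_i·b_i) = 83.2×11.0 + 0.445×9.67 + 205×10.6 + 6.61×13.0 = 3178 m²/day.
Hydraulic gradient i = 0.0312.
Q = Σ(K_i·b_i) · W · i = 3178 × 1270 × 0.03120 = 1.259e+05 m³/day.

126000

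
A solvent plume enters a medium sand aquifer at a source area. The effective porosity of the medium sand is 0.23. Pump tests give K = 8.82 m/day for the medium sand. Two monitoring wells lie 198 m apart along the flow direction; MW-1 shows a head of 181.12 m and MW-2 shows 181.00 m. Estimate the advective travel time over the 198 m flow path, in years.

23.3

Hydraulic gradient i = (181.12 − 181.00) / 198 = 0.12 / 198 = 0.0006061.
Darcy flux q = K · i = 8.820 × 0.0006061 = 0.005345 m/day.
Seepage velocity v = q / n_e = 0.005345 / 0.23 = 0.02324 m/day.
Travel time t = L / v = 198 / 0.02324 = 8519 days = 23.32 years.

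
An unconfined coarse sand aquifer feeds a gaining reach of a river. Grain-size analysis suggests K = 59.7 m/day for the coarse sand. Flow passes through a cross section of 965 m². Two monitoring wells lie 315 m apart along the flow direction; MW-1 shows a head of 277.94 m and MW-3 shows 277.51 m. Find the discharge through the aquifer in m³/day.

78.6

Hydraulic gradient i = (277.94 − 277.51) / 315 = 0.43 / 315 = 0.001365.
Darcy's law: Q = K · A · i = 59.70 × 965.0 × 0.001365 = 78.64 m³/day.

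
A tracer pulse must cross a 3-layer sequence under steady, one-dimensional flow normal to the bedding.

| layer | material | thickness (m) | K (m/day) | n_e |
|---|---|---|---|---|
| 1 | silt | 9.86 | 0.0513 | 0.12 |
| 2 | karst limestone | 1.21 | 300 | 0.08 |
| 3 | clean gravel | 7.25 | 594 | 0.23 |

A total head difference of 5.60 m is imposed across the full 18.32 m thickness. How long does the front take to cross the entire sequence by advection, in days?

With flow normal to the layers, continuity requires the same specific discharge q through every layer.
Σ(b_i/K_i) = 9.86/0.0513 + 1.21/300 + 7.25/594 = 192.2 d.
q = Δh / Σ(b_i/K_i) = 5.60 / 192.2 = 0.02913 m/day.
In each layer the seepage velocity is v_i = q/n_i, so the layer transit time is t_i = b_i·n_i / q:
  layer 1 (silt): t_1 = 9.86 × 0.12 / 0.02913 = 40.61 d
  layer 2 (karst limestone): t_2 = 1.21 × 0.08 / 0.02913 = 3.323 d
  layer 3 (clean gravel): t_3 = 7.25 × 0.23 / 0.02913 = 57.24 d
Total t = Σ t_i = 101.2 days.

101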